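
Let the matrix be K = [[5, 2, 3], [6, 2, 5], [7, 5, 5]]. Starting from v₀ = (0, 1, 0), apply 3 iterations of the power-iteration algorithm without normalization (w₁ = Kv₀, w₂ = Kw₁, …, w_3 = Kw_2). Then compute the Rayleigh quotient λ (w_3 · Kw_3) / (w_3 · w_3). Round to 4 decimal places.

12.9039

w1 = Kv₀ = (5·0 + 2·1 + 3·0; 6·0 + 2·1 + 5·0; 7·0 + 5·1 + 5·0) = (2, 2, 5)
w2 = Kw1 = (5·2 + 2·2 + 3·5; 6·2 + 2·2 + 5·5; 7·2 + 5·2 + 5·5) = (29, 41, 49)
w3 = Kw2 = (374, 501, 653)
Kw3 = (4831, 6511, 8388)
w3·Kw3 = 374·4831 + 501·6511 + 653·8388 = 10546169; w3·w3 = 374·374 + 501·501 + 653·653 = 817286
λ ≈ 10546169/817286 = 12.9039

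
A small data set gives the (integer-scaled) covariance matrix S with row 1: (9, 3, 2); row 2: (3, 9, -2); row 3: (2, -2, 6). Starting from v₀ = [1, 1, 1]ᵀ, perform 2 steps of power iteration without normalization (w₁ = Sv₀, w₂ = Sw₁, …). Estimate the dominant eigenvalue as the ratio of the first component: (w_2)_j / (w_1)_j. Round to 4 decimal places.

λ ≈ 12.0000

w1 = Sv₀ = (9·1 + 3·1 + 2·1; 3·1 + 9·1 + (-2)·1; 2·1 + (-2)·1 + 6·1) = (14, 10, 6)
w2 = Sw1 = (9·14 + 3·10 + 2·6; 3·14 + 9·10 + (-2)·6; 2·14 + (-2)·10 + 6·6) = (168, 120, 44)
Ratio at component: 168 / 14 = 12.0000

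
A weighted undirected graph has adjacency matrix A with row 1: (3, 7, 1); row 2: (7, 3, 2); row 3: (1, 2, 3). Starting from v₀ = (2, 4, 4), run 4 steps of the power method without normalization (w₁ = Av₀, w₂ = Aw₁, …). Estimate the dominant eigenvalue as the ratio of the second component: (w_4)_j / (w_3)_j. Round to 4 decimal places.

w1 = Av₀ = (38, 34, 22)
w2 = Aw1 = (374, 412, 172)
w3 = Aw2 = (4178, 4198, 1714)
w4 = Aw3 = (43634, 45268, 17716)
Ratio at component: 45268 / 4198 = 10.7832

10.7832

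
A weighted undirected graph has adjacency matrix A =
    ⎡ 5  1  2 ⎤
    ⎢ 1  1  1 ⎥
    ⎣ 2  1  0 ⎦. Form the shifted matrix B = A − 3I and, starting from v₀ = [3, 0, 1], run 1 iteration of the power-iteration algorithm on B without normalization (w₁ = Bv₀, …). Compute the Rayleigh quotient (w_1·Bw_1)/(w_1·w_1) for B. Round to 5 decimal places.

B = A − 3I has rows (2, 1, 2); (1, -2, 1); (2, 1, -3)
w1 = Bv₀ = (2·3 + 1·0 + 2·1; 1·3 + (-2)·0 + 1·1; 2·3 + 1·0 + (-3)·1) = (8, 4, 3)
Bw1 = (26, 3, 11)
w1·Bw1 = 253; w1·w1 = 89; μ ≈ 253/89 = 2.84270

2.84270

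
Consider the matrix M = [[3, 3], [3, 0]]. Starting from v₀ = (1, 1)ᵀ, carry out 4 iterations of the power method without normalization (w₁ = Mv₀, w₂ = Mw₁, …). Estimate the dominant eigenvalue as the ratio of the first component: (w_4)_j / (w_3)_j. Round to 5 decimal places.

λ ≈ 4.80000

w1 = Mv₀ = (6, 3)
w2 = Mw1 = (27, 18)
w3 = Mw2 = (135, 81)
w4 = Mw3 = (648, 405)
Ratio at component: 648 / 135 = 4.80000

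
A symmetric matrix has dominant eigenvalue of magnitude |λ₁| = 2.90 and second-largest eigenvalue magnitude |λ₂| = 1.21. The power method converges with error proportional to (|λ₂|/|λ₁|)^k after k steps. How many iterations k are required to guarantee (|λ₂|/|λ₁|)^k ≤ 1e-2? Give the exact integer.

|λ₂/λ₁| = 1.21/2.90 = 0.41724
Need k ≥ ln(1e-2) / ln(0.41724) = -4.6052 / -0.8741 ≈ 5.269
Smallest integer k satisfying the bound: 6

6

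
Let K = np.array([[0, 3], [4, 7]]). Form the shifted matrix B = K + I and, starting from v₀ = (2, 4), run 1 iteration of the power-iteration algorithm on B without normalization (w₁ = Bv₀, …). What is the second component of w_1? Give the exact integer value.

40

B = K + I has rows (1, 3); (4, 8)
w1 = Bv₀ = (1·2 + 3·4; 4·2 + 8·4) = (14, 40)
Requested component of w1: 40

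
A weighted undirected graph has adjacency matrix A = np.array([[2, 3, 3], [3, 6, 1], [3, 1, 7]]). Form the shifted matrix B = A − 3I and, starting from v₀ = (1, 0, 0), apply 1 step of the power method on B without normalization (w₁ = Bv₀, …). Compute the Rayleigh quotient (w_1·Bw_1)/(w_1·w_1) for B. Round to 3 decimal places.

B = A − 3I has rows (-1, 3, 3); (3, 3, 1); (3, 1, 4)
w1 = Bv₀ = ((-1)·1 + 3·0 + 3·0; 3·1 + 3·0 + 1·0; 3·1 + 1·0 + 4·0) = (-1, 3, 3)
Bw1 = (19, 9, 12)
w1·Bw1 = 44; w1·w1 = 19; μ ≈ 44/19 = 2.316

μ ≈ 2.316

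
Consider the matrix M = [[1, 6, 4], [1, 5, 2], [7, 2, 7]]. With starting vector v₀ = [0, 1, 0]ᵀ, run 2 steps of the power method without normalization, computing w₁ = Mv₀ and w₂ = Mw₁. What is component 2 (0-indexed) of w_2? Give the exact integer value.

w1 = Mv₀ = (6, 5, 2)
w2 = Mw1 = (44, 35, 66)
The requested component of w2 is 66.

66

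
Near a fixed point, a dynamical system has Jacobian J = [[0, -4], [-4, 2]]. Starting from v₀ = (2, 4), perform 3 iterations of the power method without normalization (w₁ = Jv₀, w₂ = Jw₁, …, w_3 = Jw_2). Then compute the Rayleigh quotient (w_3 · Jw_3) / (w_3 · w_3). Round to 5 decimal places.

w1 = Jv₀ = (-16, 0)
w2 = Jw1 = (0, 64)
w3 = Jw2 = (-256, 128)
Jw3 = (-512, 1280)
w3·Jw3 = (-256)·(-512) + 128·1280 = 294912; w3·w3 = (-256)·(-256) + 128·128 = 81920
λ ≈ 294912/81920 = 3.60000

3.60000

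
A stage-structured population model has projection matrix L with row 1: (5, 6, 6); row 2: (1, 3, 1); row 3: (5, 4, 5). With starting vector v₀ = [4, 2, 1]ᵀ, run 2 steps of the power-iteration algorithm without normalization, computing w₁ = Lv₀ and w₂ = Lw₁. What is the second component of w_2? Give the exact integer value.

w1 = Lv₀ = (38, 11, 33)
w2 = Lw1 = (454, 104, 399)
The requested component of w2 is 104.

104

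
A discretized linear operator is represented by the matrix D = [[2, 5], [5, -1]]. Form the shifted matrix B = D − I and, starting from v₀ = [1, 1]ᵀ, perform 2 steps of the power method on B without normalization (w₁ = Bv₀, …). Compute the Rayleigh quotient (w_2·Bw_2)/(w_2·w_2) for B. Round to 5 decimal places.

μ ≈ 4.25664

B = D − I has rows (1, 5); (5, -2)
w1 = Bv₀ = (1·1 + 5·1; 5·1 + (-2)·1) = (6, 3)
w2 = Bw1 = (1·6 + 5·3; 5·6 + (-2)·3) = (21, 24)
Bw2 = (141, 57)
w2·Bw2 = 4329; w2·w2 = 1017; μ ≈ 4329/1017 = 4.25664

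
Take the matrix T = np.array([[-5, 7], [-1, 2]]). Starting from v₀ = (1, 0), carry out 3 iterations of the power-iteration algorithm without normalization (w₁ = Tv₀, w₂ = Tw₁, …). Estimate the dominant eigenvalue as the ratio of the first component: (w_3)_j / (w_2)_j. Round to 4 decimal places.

λ ≈ -3.8333

w1 = Tv₀ = (-5, -1)
w2 = Tw1 = (18, 3)
w3 = Tw2 = (-69, -12)
Ratio at component: -69 / 18 = -3.8333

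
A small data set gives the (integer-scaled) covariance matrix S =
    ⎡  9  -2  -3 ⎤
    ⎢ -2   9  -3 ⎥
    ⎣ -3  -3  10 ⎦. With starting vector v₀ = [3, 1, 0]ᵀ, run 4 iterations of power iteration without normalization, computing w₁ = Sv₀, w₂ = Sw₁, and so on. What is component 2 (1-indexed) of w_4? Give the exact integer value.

4741

w1 = Sv₀ = (25, 3, -12)
w2 = Sw1 = (255, 13, -204)
w3 = Sw2 = (2881, 219, -2844)
w4 = Sw3 = (34023, 4741, -37740)
The requested component of w4 is 4741.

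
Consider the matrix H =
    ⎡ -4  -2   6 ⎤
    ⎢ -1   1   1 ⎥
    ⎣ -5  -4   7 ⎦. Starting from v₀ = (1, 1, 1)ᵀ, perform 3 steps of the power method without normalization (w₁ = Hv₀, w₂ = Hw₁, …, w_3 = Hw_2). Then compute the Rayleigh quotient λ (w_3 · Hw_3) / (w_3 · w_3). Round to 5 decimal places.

w1 = Hv₀ = ((-4)·1 + (-2)·1 + 6·1; (-1)·1 + 1·1 + 1·1; (-5)·1 + (-4)·1 + 7·1) = (0, 1, -2)
w2 = Hw1 = ((-4)·0 + (-2)·1 + 6·(-2); (-1)·0 + 1·1 + 1·(-2); (-5)·0 + (-4)·1 + 7·(-2)) = (-14, -1, -18)
w3 = Hw2 = (-50, -5, -52)
Hw3 = (-102, -7, -94)
w3·Hw3 = (-50)·(-102) + (-5)·(-7) + (-52)·(-94) = 10023; w3·w3 = (-50)·(-50) + (-5)·(-5) + (-52)·(-52) = 5229
λ ≈ 10023/5229 = 1.91681

λ ≈ 1.91681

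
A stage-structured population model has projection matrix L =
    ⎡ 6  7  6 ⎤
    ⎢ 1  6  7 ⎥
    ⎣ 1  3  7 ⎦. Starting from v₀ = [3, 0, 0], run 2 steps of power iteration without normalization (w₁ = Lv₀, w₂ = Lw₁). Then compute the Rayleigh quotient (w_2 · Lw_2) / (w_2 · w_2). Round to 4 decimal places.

11.3784

w1 = Lv₀ = (18, 3, 3)
w2 = Lw1 = (147, 57, 48)
Lw2 = (1569, 825, 654)
w2·Lw2 = 147·1569 + 57·825 + 48·654 = 309060; w2·w2 = 147·147 + 57·57 + 48·48 = 27162
λ ≈ 309060/27162 = 11.3784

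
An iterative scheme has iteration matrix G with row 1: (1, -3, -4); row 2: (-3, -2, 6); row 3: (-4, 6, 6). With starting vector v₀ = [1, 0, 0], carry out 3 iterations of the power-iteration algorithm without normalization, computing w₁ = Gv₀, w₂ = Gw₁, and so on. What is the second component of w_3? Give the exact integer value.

-312

w1 = Gv₀ = (1, -3, -4)
w2 = Gw1 = (26, -21, -46)
w3 = Gw2 = (273, -312, -506)
The requested component of w3 is -312.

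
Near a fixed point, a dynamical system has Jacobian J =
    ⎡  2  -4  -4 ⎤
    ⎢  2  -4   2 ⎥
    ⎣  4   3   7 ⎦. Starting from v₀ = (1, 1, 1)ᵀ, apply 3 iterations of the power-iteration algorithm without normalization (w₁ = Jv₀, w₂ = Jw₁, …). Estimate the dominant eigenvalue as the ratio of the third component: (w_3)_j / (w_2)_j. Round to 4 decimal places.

λ ≈ 3.9730

w1 = Jv₀ = (2·1 + (-4)·1 + (-4)·1; 2·1 + (-4)·1 + 2·1; 4·1 + 3·1 + 7·1) = (-6, 0, 14)
w2 = Jw1 = (2·(-6) + (-4)·0 + (-4)·14; 2·(-6) + (-4)·0 + 2·14; 4·(-6) + 3·0 + 7·14) = (-68, 16, 74)
w3 = Jw2 = (-496, -52, 294)
Ratio at component: 294 / 74 = 3.9730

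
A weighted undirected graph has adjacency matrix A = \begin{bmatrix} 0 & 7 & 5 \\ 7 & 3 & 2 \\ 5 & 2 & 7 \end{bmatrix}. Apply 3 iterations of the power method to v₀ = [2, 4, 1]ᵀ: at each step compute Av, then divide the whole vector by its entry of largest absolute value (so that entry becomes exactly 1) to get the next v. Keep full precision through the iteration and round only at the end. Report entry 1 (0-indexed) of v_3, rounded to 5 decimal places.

0.80948

Av0 = (33.000000, 28.000000, 25.000000); divide by 33.000000 → v1 = (1.000000, 0.848485, 0.757576)
Av1 = (9.727273, 11.060606, 12.000000); divide by 12.000000 → v2 = (0.810606, 0.921717, 1.000000)
Av2 = (11.452020, 10.439394, 12.896465); divide by 12.896465 → v3 = (0.887997, 0.809477, 1.000000)
Requested entry of v3: 4134/5107 = 0.80948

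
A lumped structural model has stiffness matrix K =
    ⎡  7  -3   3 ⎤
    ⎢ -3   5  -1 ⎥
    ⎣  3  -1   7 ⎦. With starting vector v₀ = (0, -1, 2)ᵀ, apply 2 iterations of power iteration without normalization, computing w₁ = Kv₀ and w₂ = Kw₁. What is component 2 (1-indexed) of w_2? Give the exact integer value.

w1 = Kv₀ = (7·0 + (-3)·(-1) + 3·2; (-3)·0 + 5·(-1) + (-1)·2; 3·0 + (-1)·(-1) + 7·2) = (9, -7, 15)
w2 = Kw1 = (7·9 + (-3)·(-7) + 3·15; (-3)·9 + 5·(-7) + (-1)·15; 3·9 + (-1)·(-7) + 7·15) = (129, -77, 139)
The requested component of w2 is -77.

-77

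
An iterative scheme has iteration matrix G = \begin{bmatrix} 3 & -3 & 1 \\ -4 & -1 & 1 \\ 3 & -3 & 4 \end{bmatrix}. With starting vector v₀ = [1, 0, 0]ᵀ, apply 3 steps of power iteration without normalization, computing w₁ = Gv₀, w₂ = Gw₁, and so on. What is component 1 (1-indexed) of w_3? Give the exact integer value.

120

w1 = Gv₀ = (3·1 + (-3)·0 + 1·0; (-4)·1 + (-1)·0 + 1·0; 3·1 + (-3)·0 + 4·0) = (3, -4, 3)
w2 = Gw1 = (3·3 + (-3)·(-4) + 1·3; (-4)·3 + (-1)·(-4) + 1·3; 3·3 + (-3)·(-4) + 4·3) = (24, -5, 33)
w3 = Gw2 = (120, -58, 219)
The requested component of w3 is 120.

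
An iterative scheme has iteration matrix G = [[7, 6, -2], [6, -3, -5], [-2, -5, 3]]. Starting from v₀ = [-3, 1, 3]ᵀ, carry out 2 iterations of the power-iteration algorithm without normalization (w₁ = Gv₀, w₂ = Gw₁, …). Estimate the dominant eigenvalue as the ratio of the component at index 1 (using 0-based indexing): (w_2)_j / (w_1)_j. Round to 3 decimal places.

w1 = Gv₀ = (-21, -36, 10)
w2 = Gw1 = (-383, -68, 252)
Ratio at component: -68 / -36 = 1.889

1.889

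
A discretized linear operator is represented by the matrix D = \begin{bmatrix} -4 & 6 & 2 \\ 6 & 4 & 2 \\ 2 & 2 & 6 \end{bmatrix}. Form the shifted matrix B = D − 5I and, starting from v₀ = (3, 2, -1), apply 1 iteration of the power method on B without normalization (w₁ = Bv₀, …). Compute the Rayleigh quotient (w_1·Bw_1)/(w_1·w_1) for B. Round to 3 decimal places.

B = D − 5I has rows (-9, 6, 2); (6, -1, 2); (2, 2, 1)
w1 = Bv₀ = ((-9)·3 + 6·2 + 2·(-1); 6·3 + (-1)·2 + 2·(-1); 2·3 + 2·2 + 1·(-1)) = (-17, 14, 9)
Bw1 = (255, -98, 3)
w1·Bw1 = -5680; w1·w1 = 566; μ ≈ -5680/566 = -10.035

-10.035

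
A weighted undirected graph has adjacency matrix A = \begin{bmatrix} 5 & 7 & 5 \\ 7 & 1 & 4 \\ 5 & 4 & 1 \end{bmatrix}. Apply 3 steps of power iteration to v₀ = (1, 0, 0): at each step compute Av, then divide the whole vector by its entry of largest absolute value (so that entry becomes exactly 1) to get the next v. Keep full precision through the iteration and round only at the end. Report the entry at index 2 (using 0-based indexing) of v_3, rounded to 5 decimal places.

Av0 = (5.000000, 7.000000, 5.000000); divide by 7.000000 → v1 = (0.714286, 1.000000, 0.714286)
Av1 = (14.142857, 8.857143, 8.285714); divide by 14.142857 → v2 = (1.000000, 0.626263, 0.585859)
Av2 = (12.313131, 9.969697, 8.090909); divide by 12.313131 → v3 = (1.000000, 0.809680, 0.657096)
Requested entry of v3: 801/1219 = 0.65710

0.65710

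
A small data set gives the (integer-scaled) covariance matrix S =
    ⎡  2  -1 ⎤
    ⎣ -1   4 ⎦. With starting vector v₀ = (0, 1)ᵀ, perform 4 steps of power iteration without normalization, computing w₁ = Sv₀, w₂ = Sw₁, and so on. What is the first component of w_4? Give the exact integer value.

w1 = Sv₀ = (-1, 4)
w2 = Sw1 = (-6, 17)
w3 = Sw2 = (-29, 74)
w4 = Sw3 = (-132, 325)
The requested component of w4 is -132.

-132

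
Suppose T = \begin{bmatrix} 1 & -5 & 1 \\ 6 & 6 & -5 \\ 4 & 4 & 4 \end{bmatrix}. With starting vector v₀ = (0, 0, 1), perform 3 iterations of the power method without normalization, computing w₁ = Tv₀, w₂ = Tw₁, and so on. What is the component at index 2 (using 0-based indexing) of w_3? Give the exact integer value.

-56

w1 = Tv₀ = (1·0 + (-5)·0 + 1·1; 6·0 + 6·0 + (-5)·1; 4·0 + 4·0 + 4·1) = (1, -5, 4)
w2 = Tw1 = (1·1 + (-5)·(-5) + 1·4; 6·1 + 6·(-5) + (-5)·4; 4·1 + 4·(-5) + 4·4) = (30, -44, 0)
w3 = Tw2 = (250, -84, -56)
The requested component of w3 is -56.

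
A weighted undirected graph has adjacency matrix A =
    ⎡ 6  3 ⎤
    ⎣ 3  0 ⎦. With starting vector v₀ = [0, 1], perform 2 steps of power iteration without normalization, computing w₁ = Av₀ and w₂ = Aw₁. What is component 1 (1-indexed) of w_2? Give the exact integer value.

w1 = Av₀ = (6·0 + 3·1; 3·0 + 0·1) = (3, 0)
w2 = Aw1 = (6·3 + 3·0; 3·3 + 0·0) = (18, 9)
The requested component of w2 is 18.

18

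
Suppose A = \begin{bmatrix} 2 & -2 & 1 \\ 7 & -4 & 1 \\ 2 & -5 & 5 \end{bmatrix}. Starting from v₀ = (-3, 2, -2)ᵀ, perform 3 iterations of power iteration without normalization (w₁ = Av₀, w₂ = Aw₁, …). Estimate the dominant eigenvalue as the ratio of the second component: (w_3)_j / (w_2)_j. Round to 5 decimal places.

w1 = Av₀ = (-12, -31, -26)
w2 = Aw1 = (12, 14, 1)
w3 = Aw2 = (-3, 29, -41)
Ratio at component: 29 / 14 = 2.07143

2.07143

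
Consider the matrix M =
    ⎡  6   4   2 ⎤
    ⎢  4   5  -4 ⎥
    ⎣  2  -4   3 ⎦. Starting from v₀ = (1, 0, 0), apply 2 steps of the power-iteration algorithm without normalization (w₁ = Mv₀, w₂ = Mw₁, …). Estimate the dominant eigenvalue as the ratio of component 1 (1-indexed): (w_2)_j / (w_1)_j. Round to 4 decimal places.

9.3333

w1 = Mv₀ = (6·1 + 4·0 + 2·0; 4·1 + 5·0 + (-4)·0; 2·1 + (-4)·0 + 3·0) = (6, 4, 2)
w2 = Mw1 = (6·6 + 4·4 + 2·2; 4·6 + 5·4 + (-4)·2; 2·6 + (-4)·4 + 3·2) = (56, 36, 2)
Ratio at component: 56 / 6 = 9.3333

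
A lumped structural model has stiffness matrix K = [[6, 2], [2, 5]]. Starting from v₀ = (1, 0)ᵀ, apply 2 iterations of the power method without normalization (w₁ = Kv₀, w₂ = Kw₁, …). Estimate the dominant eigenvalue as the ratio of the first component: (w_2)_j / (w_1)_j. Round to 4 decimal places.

w1 = Kv₀ = (6, 2)
w2 = Kw1 = (40, 22)
Ratio at component: 40 / 6 = 6.6667

λ ≈ 6.6667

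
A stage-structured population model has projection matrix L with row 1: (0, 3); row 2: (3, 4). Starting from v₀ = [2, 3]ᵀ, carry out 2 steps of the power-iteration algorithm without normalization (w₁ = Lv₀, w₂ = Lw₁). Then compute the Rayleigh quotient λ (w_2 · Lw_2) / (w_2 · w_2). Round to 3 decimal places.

w1 = Lv₀ = (0·2 + 3·3; 3·2 + 4·3) = (9, 18)
w2 = Lw1 = (0·9 + 3·18; 3·9 + 4·18) = (54, 99)
Lw2 = (297, 558)
w2·Lw2 = 54·297 + 99·558 = 71280; w2·w2 = 54·54 + 99·99 = 12717
λ ≈ 71280/12717 = 5.605

5.605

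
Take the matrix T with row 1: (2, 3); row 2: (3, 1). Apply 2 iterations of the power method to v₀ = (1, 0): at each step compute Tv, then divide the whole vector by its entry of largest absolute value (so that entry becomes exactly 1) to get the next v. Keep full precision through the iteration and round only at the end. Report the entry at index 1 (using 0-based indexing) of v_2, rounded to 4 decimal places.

0.6923

Tv0 = (2.00000, 3.00000); divide by 3.00000 → v1 = (0.66667, 1.00000)
Tv1 = (4.33333, 3.00000); divide by 4.33333 → v2 = (1.00000, 0.69231)
Requested entry of v2: 9/13 = 0.6923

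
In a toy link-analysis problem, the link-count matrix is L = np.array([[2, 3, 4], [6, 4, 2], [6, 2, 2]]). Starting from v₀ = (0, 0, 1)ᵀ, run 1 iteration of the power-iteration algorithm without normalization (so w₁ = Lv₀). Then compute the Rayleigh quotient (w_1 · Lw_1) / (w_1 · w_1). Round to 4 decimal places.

λ ≈ 9.3333

w1 = Lv₀ = (2·0 + 3·0 + 4·1; 6·0 + 4·0 + 2·1; 6·0 + 2·0 + 2·1) = (4, 2, 2)
Lw1 = (22, 36, 32)
w1·Lw1 = 4·22 + 2·36 + 2·32 = 224; w1·w1 = 4·4 + 2·2 + 2·2 = 24
λ ≈ 224/24 = 9.3333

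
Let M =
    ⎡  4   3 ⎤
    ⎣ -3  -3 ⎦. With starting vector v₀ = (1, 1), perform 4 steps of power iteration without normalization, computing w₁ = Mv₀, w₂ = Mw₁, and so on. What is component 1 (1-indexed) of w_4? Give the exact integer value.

61

w1 = Mv₀ = (7, -6)
w2 = Mw1 = (10, -3)
w3 = Mw2 = (31, -21)
w4 = Mw3 = (61, -30)
The requested component of w4 is 61.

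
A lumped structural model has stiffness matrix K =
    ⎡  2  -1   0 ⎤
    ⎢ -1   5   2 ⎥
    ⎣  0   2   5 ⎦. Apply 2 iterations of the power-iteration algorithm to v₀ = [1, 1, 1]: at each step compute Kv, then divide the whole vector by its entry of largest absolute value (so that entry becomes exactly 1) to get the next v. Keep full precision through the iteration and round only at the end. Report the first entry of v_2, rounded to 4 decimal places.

-0.0851

Kv0 = (1.00000, 6.00000, 7.00000); divide by 7.00000 → v1 = (0.14286, 0.85714, 1.00000)
Kv1 = (-0.57143, 6.14286, 6.71429); divide by 6.71429 → v2 = (-0.08511, 0.91489, 1.00000)
Requested entry of v2: -4/47 = -0.0851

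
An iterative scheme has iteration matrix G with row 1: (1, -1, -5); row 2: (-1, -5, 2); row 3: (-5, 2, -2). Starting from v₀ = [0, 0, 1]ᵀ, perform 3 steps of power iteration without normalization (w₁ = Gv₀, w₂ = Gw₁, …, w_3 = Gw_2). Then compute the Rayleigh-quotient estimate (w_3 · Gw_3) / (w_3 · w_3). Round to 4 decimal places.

λ ≈ -4.8069

w1 = Gv₀ = (1·0 + (-1)·0 + (-5)·1; (-1)·0 + (-5)·0 + 2·1; (-5)·0 + 2·0 + (-2)·1) = (-5, 2, -2)
w2 = Gw1 = (1·(-5) + (-1)·2 + (-5)·(-2); (-1)·(-5) + (-5)·2 + 2·(-2); (-5)·(-5) + 2·2 + (-2)·(-2)) = (3, -9, 33)
w3 = Gw2 = (-153, 108, -99)
Gw3 = (234, -585, 1179)
w3·Gw3 = (-153)·234 + 108·(-585) + (-99)·1179 = -215703; w3·w3 = (-153)·(-153) + 108·108 + (-99)·(-99) = 44874
λ ≈ -215703/44874 = -4.8069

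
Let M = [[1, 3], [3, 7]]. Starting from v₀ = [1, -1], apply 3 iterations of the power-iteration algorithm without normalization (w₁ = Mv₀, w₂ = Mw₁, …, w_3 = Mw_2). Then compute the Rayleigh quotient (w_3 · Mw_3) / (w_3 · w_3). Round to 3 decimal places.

λ ≈ 8.243

w1 = Mv₀ = (-2, -4)
w2 = Mw1 = (-14, -34)
w3 = Mw2 = (-116, -280)
Mw3 = (-956, -2308)
w3·Mw3 = (-116)·(-956) + (-280)·(-2308) = 757136; w3·w3 = (-116)·(-116) + (-280)·(-280) = 91856
λ ≈ 757136/91856 = 8.243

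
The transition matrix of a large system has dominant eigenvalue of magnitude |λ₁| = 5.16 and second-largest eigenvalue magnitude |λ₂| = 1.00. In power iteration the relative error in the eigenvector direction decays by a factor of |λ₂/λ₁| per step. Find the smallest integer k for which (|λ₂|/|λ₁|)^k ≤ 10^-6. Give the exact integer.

|λ₂/λ₁| = 1.00/5.16 = 0.19380
Need k ≥ ln(10^-6) / ln(0.19380) = -13.8155 / -1.6409 ≈ 8.419
Smallest integer k satisfying the bound: 9

9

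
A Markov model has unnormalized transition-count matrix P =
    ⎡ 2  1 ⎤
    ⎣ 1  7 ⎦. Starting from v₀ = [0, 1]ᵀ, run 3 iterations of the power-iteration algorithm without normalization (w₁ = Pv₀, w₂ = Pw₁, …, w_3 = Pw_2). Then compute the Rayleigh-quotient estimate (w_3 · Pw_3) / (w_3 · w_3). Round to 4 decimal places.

λ ≈ 7.1925

w1 = Pv₀ = (2·0 + 1·1; 1·0 + 7·1) = (1, 7)
w2 = Pw1 = (2·1 + 1·7; 1·1 + 7·7) = (9, 50)
w3 = Pw2 = (68, 359)
Pw3 = (495, 2581)
w3·Pw3 = 68·495 + 359·2581 = 960239; w3·w3 = 68·68 + 359·359 = 133505
λ ≈ 960239/133505 = 7.1925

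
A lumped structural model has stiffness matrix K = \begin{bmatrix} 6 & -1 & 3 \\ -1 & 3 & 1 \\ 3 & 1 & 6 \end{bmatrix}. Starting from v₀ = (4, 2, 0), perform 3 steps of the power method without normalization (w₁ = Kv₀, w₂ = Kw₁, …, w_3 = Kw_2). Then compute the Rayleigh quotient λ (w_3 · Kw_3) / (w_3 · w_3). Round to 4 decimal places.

w1 = Kv₀ = (6·4 + (-1)·2 + 3·0; (-1)·4 + 3·2 + 1·0; 3·4 + 1·2 + 6·0) = (22, 2, 14)
w2 = Kw1 = (6·22 + (-1)·2 + 3·14; (-1)·22 + 3·2 + 1·14; 3·22 + 1·2 + 6·14) = (172, -2, 152)
w3 = Kw2 = (1490, -26, 1426)
Kw3 = (13244, -142, 13000)
w3·Kw3 = 1490·13244 + (-26)·(-142) + 1426·13000 = 38275252; w3·w3 = 1490·1490 + (-26)·(-26) + 1426·1426 = 4254252
λ ≈ 38275252/4254252 = 8.9969

8.9969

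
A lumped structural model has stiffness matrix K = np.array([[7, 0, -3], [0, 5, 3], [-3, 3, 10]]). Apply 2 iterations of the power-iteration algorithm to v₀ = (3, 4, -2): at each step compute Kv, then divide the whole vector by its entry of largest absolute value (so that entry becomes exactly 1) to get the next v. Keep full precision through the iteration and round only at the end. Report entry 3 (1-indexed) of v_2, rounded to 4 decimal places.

-0.8708

Kv0 = (27.00000, 14.00000, -17.00000); divide by 27.00000 → v1 = (1.00000, 0.51852, -0.62963)
Kv1 = (8.88889, 0.70370, -7.74074); divide by 8.88889 → v2 = (1.00000, 0.07917, -0.87083)
Requested entry of v2: -209/240 = -0.8708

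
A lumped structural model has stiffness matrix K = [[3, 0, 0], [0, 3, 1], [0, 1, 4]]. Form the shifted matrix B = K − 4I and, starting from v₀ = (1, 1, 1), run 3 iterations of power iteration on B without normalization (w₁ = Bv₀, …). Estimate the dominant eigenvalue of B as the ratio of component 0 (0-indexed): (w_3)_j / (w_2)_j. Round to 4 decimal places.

B = K − 4I has rows (-1, 0, 0); (0, -1, 1); (0, 1, 0)
w1 = Bv₀ = ((-1)·1 + 0·1 + 0·1; 0·1 + (-1)·1 + 1·1; 0·1 + 1·1 + 0·1) = (-1, 0, 1)
w2 = Bw1 = ((-1)·(-1) + 0·0 + 0·1; 0·(-1) + (-1)·0 + 1·1; 0·(-1) + 1·0 + 0·1) = (1, 1, 0)
w3 = Bw2 = (-1, -1, 1)
Ratio: -1/1 = -1.0000

μ ≈ -1.0000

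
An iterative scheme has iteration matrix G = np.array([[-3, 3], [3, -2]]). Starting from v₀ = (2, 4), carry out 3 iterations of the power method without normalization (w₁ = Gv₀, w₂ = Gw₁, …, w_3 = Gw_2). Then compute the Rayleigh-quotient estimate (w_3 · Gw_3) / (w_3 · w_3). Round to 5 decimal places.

λ ≈ -5.54129

w1 = Gv₀ = (6, -2)
w2 = Gw1 = (-24, 22)
w3 = Gw2 = (138, -116)
Gw3 = (-762, 646)
w3·Gw3 = 138·(-762) + (-116)·646 = -180092; w3·w3 = 138·138 + (-116)·(-116) = 32500
λ ≈ -180092/32500 = -5.54129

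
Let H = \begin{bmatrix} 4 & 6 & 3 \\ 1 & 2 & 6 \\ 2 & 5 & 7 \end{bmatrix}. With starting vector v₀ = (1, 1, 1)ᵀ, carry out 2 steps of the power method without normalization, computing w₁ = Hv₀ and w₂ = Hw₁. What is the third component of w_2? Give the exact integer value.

169

w1 = Hv₀ = (13, 9, 14)
w2 = Hw1 = (148, 115, 169)
The requested component of w2 is 169.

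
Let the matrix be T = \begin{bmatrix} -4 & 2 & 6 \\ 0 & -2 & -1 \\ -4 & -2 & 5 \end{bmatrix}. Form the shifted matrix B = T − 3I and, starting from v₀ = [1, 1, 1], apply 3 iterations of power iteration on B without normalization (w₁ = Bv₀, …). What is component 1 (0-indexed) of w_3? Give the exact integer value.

B = T − 3I has rows (-7, 2, 6); (0, -5, -1); (-4, -2, 2)
w1 = Bv₀ = (1, -6, -4)
w2 = Bw1 = (-43, 34, 0)
w3 = Bw2 = (369, -170, 104)
Requested component of w3: -170

-170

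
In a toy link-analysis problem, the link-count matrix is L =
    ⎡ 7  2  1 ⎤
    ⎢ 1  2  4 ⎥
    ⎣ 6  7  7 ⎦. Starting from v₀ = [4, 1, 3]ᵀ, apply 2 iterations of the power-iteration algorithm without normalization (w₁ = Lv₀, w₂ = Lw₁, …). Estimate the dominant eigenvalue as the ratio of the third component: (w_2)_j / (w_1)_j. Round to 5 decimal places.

13.23077

w1 = Lv₀ = (7·4 + 2·1 + 1·3; 1·4 + 2·1 + 4·3; 6·4 + 7·1 + 7·3) = (33, 18, 52)
w2 = Lw1 = (7·33 + 2·18 + 1·52; 1·33 + 2·18 + 4·52; 6·33 + 7·18 + 7·52) = (319, 277, 688)
Ratio at component: 688 / 52 = 13.23077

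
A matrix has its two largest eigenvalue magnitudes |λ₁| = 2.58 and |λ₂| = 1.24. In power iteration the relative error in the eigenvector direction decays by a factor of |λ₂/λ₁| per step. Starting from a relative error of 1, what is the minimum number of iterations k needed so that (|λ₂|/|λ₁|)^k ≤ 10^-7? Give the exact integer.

|λ₂/λ₁| = 1.24/2.58 = 0.48062
Need k ≥ ln(10^-7) / ln(0.48062) = -16.1181 / -0.7327 ≈ 21.999
Smallest integer k satisfying the bound: 22

22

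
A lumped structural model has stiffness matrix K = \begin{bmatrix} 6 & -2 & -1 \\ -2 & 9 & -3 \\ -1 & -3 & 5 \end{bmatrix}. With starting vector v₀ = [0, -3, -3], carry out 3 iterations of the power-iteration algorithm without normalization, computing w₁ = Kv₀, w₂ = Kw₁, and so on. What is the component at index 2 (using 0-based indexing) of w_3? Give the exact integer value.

w1 = Kv₀ = (6·0 + (-2)·(-3) + (-1)·(-3); (-2)·0 + 9·(-3) + (-3)·(-3); (-1)·0 + (-3)·(-3) + 5·(-3)) = (9, -18, -6)
w2 = Kw1 = (6·9 + (-2)·(-18) + (-1)·(-6); (-2)·9 + 9·(-18) + (-3)·(-6); (-1)·9 + (-3)·(-18) + 5·(-6)) = (96, -162, 15)
w3 = Kw2 = (885, -1695, 465)
The requested component of w3 is 465.

465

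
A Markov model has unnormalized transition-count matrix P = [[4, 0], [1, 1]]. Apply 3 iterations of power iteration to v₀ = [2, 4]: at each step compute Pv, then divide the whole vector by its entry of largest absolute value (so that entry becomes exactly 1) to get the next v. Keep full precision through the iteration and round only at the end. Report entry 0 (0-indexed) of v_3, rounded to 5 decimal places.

1.00000

Pv0 = (8.000000, 6.000000); divide by 8.000000 → v1 = (1.000000, 0.750000)
Pv1 = (4.000000, 1.750000); divide by 4.000000 → v2 = (1.000000, 0.437500)
Pv2 = (4.000000, 1.437500); divide by 4.000000 → v3 = (1.000000, 0.359375)
Requested entry of v3: 128/128 = 1.00000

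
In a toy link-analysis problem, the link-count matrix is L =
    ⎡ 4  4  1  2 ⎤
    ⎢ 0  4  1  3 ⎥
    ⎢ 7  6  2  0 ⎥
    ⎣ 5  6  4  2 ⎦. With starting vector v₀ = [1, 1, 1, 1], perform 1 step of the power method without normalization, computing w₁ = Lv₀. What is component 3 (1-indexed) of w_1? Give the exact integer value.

15

w1 = Lv₀ = (11, 8, 15, 17)
The requested component of w1 is 15.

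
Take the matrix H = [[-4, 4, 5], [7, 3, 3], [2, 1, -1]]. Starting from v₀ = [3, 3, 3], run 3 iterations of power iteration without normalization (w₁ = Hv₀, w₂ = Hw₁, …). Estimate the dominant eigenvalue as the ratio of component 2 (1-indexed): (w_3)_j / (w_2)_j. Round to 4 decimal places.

7.4625

w1 = Hv₀ = (15, 39, 6)
w2 = Hw1 = (126, 240, 63)
w3 = Hw2 = (771, 1791, 429)
Ratio at component: 1791 / 240 = 7.4625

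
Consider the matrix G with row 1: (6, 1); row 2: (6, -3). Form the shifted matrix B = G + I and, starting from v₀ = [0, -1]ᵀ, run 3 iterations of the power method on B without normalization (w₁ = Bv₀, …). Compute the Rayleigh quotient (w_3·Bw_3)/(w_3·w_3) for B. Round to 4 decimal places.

8.0588

B = G + I has rows (7, 1); (6, -2)
w1 = Bv₀ = (-1, 2)
w2 = Bw1 = (-5, -10)
w3 = Bw2 = (-45, -10)
Bw3 = (-325, -250)
w3·Bw3 = 17125; w3·w3 = 2125; μ ≈ 17125/2125 = 8.0588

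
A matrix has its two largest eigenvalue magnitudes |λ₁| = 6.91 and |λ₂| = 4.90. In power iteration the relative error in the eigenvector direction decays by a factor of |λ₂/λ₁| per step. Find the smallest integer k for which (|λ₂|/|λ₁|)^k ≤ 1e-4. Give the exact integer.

|λ₂/λ₁| = 4.90/6.91 = 0.70912
Need k ≥ ln(1e-4) / ln(0.70912) = -9.2103 / -0.3437 ≈ 26.795
Smallest integer k satisfying the bound: 27

27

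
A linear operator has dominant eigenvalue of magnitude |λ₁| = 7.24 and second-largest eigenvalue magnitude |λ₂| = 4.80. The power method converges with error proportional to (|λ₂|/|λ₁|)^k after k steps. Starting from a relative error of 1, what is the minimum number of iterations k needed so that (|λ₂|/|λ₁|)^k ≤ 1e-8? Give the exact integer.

|λ₂/λ₁| = 4.80/7.24 = 0.66298
Need k ≥ ln(1e-8) / ln(0.66298) = -18.4207 / -0.4110 ≈ 44.819
Smallest integer k satisfying the bound: 45

45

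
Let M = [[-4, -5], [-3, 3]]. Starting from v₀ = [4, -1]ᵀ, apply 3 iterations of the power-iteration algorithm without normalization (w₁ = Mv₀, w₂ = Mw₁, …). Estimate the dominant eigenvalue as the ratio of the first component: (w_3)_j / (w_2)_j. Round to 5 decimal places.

w1 = Mv₀ = ((-4)·4 + (-5)·(-1); (-3)·4 + 3·(-1)) = (-11, -15)
w2 = Mw1 = ((-4)·(-11) + (-5)·(-15); (-3)·(-11) + 3·(-15)) = (119, -12)
w3 = Mw2 = (-416, -393)
Ratio at component: -416 / 119 = -3.49580

-3.49580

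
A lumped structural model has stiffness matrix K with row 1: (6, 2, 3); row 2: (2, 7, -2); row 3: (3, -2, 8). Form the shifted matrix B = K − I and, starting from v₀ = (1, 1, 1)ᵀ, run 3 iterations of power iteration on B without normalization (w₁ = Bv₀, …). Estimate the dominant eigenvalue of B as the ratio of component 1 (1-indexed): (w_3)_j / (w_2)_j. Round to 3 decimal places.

B = K − I has rows (5, 2, 3); (2, 6, -2); (3, -2, 7)
w1 = Bv₀ = (5·1 + 2·1 + 3·1; 2·1 + 6·1 + (-2)·1; 3·1 + (-2)·1 + 7·1) = (10, 6, 8)
w2 = Bw1 = (5·10 + 2·6 + 3·8; 2·10 + 6·6 + (-2)·8; 3·10 + (-2)·6 + 7·8) = (86, 40, 74)
w3 = Bw2 = (732, 264, 696)
Ratio: 732/86 = 8.512

μ ≈ 8.512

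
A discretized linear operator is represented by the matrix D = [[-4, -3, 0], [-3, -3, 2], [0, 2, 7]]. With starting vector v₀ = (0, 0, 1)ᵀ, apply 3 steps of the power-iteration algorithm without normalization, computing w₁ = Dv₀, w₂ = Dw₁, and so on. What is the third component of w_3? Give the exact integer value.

387

w1 = Dv₀ = ((-4)·0 + (-3)·0 + 0·1; (-3)·0 + (-3)·0 + 2·1; 0·0 + 2·0 + 7·1) = (0, 2, 7)
w2 = Dw1 = ((-4)·0 + (-3)·2 + 0·7; (-3)·0 + (-3)·2 + 2·7; 0·0 + 2·2 + 7·7) = (-6, 8, 53)
w3 = Dw2 = (0, 100, 387)
The requested component of w3 is 387.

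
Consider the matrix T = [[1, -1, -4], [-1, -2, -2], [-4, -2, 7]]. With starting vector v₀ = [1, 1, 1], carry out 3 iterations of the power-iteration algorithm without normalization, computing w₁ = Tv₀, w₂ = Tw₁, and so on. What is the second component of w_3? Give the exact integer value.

-87

w1 = Tv₀ = (-4, -5, 1)
w2 = Tw1 = (-3, 12, 33)
w3 = Tw2 = (-147, -87, 219)
The requested component of w3 is -87.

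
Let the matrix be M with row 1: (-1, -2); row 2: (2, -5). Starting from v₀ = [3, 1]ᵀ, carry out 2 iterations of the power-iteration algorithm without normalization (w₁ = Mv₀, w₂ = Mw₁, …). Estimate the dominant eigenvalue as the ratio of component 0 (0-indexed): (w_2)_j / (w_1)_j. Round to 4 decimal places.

w1 = Mv₀ = ((-1)·3 + (-2)·1; 2·3 + (-5)·1) = (-5, 1)
w2 = Mw1 = ((-1)·(-5) + (-2)·1; 2·(-5) + (-5)·1) = (3, -15)
Ratio at component: 3 / -5 = -0.6000

λ ≈ -0.6000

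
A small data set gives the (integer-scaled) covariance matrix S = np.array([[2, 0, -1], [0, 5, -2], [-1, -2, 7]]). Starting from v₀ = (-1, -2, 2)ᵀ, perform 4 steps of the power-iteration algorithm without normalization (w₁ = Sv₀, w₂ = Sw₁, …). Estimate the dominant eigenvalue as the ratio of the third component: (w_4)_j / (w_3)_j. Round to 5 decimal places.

w1 = Sv₀ = (-4, -14, 19)
w2 = Sw1 = (-27, -108, 165)
w3 = Sw2 = (-219, -870, 1398)
w4 = Sw3 = (-1836, -7146, 11745)
Ratio at component: 11745 / 1398 = 8.40129

8.40129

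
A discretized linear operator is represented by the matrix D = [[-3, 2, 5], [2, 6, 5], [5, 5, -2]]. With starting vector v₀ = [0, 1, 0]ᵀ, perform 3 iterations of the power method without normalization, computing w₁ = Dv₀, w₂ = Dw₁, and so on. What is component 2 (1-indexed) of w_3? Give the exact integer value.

w1 = Dv₀ = ((-3)·0 + 2·1 + 5·0; 2·0 + 6·1 + 5·0; 5·0 + 5·1 + (-2)·0) = (2, 6, 5)
w2 = Dw1 = ((-3)·2 + 2·6 + 5·5; 2·2 + 6·6 + 5·5; 5·2 + 5·6 + (-2)·5) = (31, 65, 30)
w3 = Dw2 = (187, 602, 420)
The requested component of w3 is 602.

602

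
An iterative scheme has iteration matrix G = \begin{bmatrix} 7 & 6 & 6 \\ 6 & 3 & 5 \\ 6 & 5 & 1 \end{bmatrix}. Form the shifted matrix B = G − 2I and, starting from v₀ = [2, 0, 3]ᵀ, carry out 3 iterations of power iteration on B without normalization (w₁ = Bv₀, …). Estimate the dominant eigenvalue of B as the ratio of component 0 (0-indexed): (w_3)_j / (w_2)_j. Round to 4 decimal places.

B = G − 2I has rows (5, 6, 6); (6, 1, 5); (6, 5, -1)
w1 = Bv₀ = (5·2 + 6·0 + 6·3; 6·2 + 1·0 + 5·3; 6·2 + 5·0 + (-1)·3) = (28, 27, 9)
w2 = Bw1 = (5·28 + 6·27 + 6·9; 6·28 + 1·27 + 5·9; 6·28 + 5·27 + (-1)·9) = (356, 240, 294)
w3 = Bw2 = (4984, 3846, 3042)
Ratio: 4984/356 = 14.0000

14.0000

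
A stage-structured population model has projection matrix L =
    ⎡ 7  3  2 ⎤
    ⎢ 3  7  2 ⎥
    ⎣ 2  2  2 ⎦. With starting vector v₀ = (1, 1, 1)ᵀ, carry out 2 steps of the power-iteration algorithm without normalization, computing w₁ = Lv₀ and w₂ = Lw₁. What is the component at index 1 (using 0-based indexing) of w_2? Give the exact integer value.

132

w1 = Lv₀ = (12, 12, 6)
w2 = Lw1 = (132, 132, 60)
The requested component of w2 is 132.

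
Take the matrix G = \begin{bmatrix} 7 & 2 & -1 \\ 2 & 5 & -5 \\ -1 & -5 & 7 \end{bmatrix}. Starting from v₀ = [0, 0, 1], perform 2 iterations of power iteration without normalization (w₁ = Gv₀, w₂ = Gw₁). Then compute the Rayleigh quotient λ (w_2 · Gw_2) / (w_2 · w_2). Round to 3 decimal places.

w1 = Gv₀ = (7·0 + 2·0 + (-1)·1; 2·0 + 5·0 + (-5)·1; (-1)·0 + (-5)·0 + 7·1) = (-1, -5, 7)
w2 = Gw1 = (7·(-1) + 2·(-5) + (-1)·7; 2·(-1) + 5·(-5) + (-5)·7; (-1)·(-1) + (-5)·(-5) + 7·7) = (-24, -62, 75)
Gw2 = (-367, -733, 859)
w2·Gw2 = (-24)·(-367) + (-62)·(-733) + 75·859 = 118679; w2·w2 = (-24)·(-24) + (-62)·(-62) + 75·75 = 10045
λ ≈ 118679/10045 = 11.815

λ ≈ 11.815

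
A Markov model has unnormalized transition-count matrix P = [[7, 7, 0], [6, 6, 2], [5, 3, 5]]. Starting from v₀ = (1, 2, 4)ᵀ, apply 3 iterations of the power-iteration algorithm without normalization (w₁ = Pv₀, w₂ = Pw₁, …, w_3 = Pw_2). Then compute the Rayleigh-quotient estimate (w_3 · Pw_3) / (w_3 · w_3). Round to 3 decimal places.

13.838

w1 = Pv₀ = (21, 26, 31)
w2 = Pw1 = (329, 344, 338)
w3 = Pw2 = (4711, 4714, 4367)
Pw3 = (65975, 65284, 59532)
w3·Pw3 = 4711·65975 + 4714·65284 + 4367·59532 = 878533245; w3·w3 = 4711·4711 + 4714·4714 + 4367·4367 = 63486006
λ ≈ 878533245/63486006 = 13.838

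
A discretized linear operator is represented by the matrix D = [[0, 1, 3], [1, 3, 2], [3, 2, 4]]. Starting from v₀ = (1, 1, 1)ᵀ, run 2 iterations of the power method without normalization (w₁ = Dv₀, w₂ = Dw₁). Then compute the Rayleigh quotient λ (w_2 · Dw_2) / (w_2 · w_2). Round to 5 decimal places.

w1 = Dv₀ = (0·1 + 1·1 + 3·1; 1·1 + 3·1 + 2·1; 3·1 + 2·1 + 4·1) = (4, 6, 9)
w2 = Dw1 = (0·4 + 1·6 + 3·9; 1·4 + 3·6 + 2·9; 3·4 + 2·6 + 4·9) = (33, 40, 60)
Dw2 = (220, 273, 419)
w2·Dw2 = 33·220 + 40·273 + 60·419 = 43320; w2·w2 = 33·33 + 40·40 + 60·60 = 6289
λ ≈ 43320/6289 = 6.88822

6.88822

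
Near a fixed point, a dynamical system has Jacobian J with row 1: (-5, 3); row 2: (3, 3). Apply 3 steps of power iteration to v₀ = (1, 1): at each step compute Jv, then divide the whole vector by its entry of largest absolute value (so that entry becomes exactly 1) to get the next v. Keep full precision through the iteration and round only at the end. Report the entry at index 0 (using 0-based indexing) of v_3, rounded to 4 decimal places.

Jv0 = (-2.00000, 6.00000); divide by 6.00000 → v1 = (-0.33333, 1.00000)
Jv1 = (4.66667, 2.00000); divide by 4.66667 → v2 = (1.00000, 0.42857)
Jv2 = (-3.71429, 4.28571); divide by 4.28571 → v3 = (-0.86667, 1.00000)
Requested entry of v3: -104/120 = -0.8667

-0.8667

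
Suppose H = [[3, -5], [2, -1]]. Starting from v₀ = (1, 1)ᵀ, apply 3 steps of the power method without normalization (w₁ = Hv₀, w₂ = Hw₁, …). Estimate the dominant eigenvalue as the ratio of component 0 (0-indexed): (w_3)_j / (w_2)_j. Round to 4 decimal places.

λ ≈ 0.7273

w1 = Hv₀ = (-2, 1)
w2 = Hw1 = (-11, -5)
w3 = Hw2 = (-8, -17)
Ratio at component: -8 / -11 = 0.7273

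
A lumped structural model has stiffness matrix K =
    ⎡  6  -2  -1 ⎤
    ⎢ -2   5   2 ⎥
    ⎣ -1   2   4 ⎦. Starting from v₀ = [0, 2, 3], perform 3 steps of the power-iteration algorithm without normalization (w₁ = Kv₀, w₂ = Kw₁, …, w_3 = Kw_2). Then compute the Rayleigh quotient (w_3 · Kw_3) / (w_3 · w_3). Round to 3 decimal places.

w1 = Kv₀ = (6·0 + (-2)·2 + (-1)·3; (-2)·0 + 5·2 + 2·3; (-1)·0 + 2·2 + 4·3) = (-7, 16, 16)
w2 = Kw1 = (6·(-7) + (-2)·16 + (-1)·16; (-2)·(-7) + 5·16 + 2·16; (-1)·(-7) + 2·16 + 4·16) = (-90, 126, 103)
w3 = Kw2 = (-895, 1016, 754)
Kw3 = (-8156, 8378, 5943)
w3·Kw3 = (-895)·(-8156) + 1016·8378 + 754·5943 = 20292690; w3·w3 = (-895)·(-895) + 1016·1016 + 754·754 = 2401797
λ ≈ 20292690/2401797 = 8.449

8.449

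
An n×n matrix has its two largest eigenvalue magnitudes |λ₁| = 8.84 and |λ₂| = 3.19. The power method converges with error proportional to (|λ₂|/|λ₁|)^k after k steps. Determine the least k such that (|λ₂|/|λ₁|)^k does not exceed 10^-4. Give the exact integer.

10

|λ₂/λ₁| = 3.19/8.84 = 0.36086
Need k ≥ ln(10^-4) / ln(0.36086) = -9.2103 / -1.0193 ≈ 9.036
Smallest integer k satisfying the bound: 10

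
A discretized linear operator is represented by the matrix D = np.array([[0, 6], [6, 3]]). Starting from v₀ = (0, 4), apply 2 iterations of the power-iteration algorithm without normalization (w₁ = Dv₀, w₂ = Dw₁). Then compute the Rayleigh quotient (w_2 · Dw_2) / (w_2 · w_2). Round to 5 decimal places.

λ ≈ 6.72414

w1 = Dv₀ = (24, 12)
w2 = Dw1 = (72, 180)
Dw2 = (1080, 972)
w2·Dw2 = 72·1080 + 180·972 = 252720; w2·w2 = 72·72 + 180·180 = 37584
λ ≈ 252720/37584 = 6.72414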